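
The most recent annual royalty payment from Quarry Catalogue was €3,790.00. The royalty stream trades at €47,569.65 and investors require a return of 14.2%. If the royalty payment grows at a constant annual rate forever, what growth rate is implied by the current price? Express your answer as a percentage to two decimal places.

P = D₀(1+g)/(r−g) ⇒ P(r−g) = D₀(1+g) ⇒ g(P+D₀) = P·r − D₀
g = (P·r − D₀)/(P + D₀) = (€47,569.65×0.142 − €3,790.00) / (€47,569.65 + €3,790.00) = 0.057728

5.77%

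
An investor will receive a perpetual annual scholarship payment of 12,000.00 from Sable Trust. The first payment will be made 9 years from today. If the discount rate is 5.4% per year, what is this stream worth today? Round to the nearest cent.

Value at end of year 8: C / r = 12,000.00 / 0.054 = 222,222.2222
Discount to today: PV = 222,222.2222 / (1 + 0.054)^8 = 222,222.2222 / 1.523088 = 145,902.45

145902.45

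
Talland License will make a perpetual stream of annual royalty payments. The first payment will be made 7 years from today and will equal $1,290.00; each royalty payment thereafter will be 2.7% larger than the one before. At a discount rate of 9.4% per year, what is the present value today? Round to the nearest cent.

$11230.81

Value at end of year 6: C₁ / (r − g) = $1,290.00 / (0.094 − 0.027) = $19,253.7313
Discount to today: PV = $19,253.7313 / (1 + 0.094)^6 = $19,253.7313 / 1.714368 = $11,230.81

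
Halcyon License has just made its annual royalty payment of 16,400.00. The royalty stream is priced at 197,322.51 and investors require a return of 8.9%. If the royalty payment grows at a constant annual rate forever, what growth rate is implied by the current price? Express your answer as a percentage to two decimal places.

0.54%

P = D₀(1+g)/(r−g) ⇒ P(r−g) = D₀(1+g) ⇒ g(P+D₀) = P·r − D₀
g = (P·r − D₀)/(P + D₀) = (197,322.51×0.089 − 16,400.00) / (197,322.51 + 16,400.00) = 0.005436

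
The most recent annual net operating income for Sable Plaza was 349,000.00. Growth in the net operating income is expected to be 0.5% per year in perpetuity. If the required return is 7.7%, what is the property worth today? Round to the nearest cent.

4871458.33

D₁ = D₀ × (1 + g) = 349,000.00 × 1.005 = 350,745.0000
Growing perpetuity: P = D₁ / (r − g) = 350,745.0000 / (0.077 − 0.005) = 4,871,458.33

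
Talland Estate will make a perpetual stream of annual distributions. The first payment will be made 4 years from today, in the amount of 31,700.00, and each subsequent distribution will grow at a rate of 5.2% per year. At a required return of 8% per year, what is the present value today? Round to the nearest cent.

Value at end of year 3: C₁ / (r − g) = 31,700.00 / (0.08 − 0.052) = 1,132,142.8571
Discount to today: PV = 1,132,142.8571 / (1 + 0.08)^3 = 1,132,142.8571 / 1.259712 = 898,731.50

898731.50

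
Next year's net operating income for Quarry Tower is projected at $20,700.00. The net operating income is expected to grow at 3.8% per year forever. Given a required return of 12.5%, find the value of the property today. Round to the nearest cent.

$237931.03

Growing perpetuity: P = D₁ / (r − g) = $20,700.0000 / (0.125 − 0.038) = $237,931.03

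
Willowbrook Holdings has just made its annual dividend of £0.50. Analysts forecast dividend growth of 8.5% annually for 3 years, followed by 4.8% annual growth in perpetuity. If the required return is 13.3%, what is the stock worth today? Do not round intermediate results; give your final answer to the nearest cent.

£6.79

D_1 = 0.54250
D_2 = 0.58861
D_3 = 0.63864
Terminal value at year 3: TV = D_3×(1+g_2)/(r−g_2) = 0.66930/0.085 = 7.87411
P_0 = D_1/(1+r)^1 + D_2/(1+r)^2 + D_3/(1+r)^3 + TV/(1+r)^3
    = 0.47882 + 0.45853 + 0.43911 + 5.41392 = 6.79038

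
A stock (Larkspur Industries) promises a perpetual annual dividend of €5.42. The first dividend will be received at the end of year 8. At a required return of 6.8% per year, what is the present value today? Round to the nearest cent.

€50.29

Value at end of year 7: C / r = €5.42 / 0.068 = €79.7059
Discount to today: PV = €79.7059 / (1 + 0.068)^7 = €79.7059 / 1.584889 = €50.29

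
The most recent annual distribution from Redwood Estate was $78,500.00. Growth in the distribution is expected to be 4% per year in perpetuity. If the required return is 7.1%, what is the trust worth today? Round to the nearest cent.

D₁ = D₀ × (1 + g) = $78,500.00 × 1.04 = $81,640.0000
Growing perpetuity: P = D₁ / (r − g) = $81,640.0000 / (0.071 − 0.04) = $2,633,548.39

$2633548.39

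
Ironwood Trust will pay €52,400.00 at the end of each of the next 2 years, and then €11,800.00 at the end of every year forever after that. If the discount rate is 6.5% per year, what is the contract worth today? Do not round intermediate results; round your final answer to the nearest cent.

PV of 2-year annuity: €52,400.00 × [1 − (1+0.065)^−2] / 0.065 = 95400.82435
Perpetuity value at year 2: €11,800.00 / 0.065 = 181538.46154
PV of perpetuity: 181538.46154 / (1+0.065)^2 = 160055.06980
Total PV = 95400.82435 + 160055.06980 = 255455.89415

€255455.89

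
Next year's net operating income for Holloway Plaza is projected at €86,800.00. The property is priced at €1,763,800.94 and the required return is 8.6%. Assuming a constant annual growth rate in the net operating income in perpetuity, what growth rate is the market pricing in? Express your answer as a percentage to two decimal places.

3.68%

P = D₁/(r−g) ⇒ g = r − D₁/P = 0.086 − €86,800.00/€1,763,800.94 = 0.036788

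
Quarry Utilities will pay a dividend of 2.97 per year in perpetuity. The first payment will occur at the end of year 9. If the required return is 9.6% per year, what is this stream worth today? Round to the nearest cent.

Value at end of year 8: C / r = 2.97 / 0.096 = 30.9375
Discount to today: PV = 30.9375 / (1 + 0.096)^8 = 30.9375 / 2.082018 = 14.86

14.86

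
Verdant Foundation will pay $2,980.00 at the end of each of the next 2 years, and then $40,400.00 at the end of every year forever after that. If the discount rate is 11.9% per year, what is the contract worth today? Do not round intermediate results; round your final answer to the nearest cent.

$276170.89

PV of 2-year annuity: $2,980.00 × [1 − (1+0.119)^−2] / 0.119 = 5042.97770
Perpetuity value at year 2: $40,400.00 / 0.119 = 339495.79832
PV of perpetuity: 339495.79832 / (1+0.119)^2 = 271127.91272
Total PV = 5042.97770 + 271127.91272 = 276170.89042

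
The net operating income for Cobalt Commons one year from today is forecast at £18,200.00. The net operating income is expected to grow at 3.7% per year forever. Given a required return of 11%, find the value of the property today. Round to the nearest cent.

Growing perpetuity: P = D₁ / (r − g) = £18,200.0000 / (0.11 − 0.037) = £249,315.07

£249315.07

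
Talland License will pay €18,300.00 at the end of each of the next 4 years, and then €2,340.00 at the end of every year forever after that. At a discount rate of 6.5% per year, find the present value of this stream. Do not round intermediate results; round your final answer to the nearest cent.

PV of 4-year annuity: €18,300.00 × [1 − (1+0.065)^−4] / 0.065 = 62692.11441
Perpetuity value at year 4: €2,340.00 / 0.065 = 36000.00000
PV of perpetuity: 36000.00000 / (1+0.065)^4 = 27983.63127
Total PV = 62692.11441 + 27983.63127 = 90675.74568

€90675.75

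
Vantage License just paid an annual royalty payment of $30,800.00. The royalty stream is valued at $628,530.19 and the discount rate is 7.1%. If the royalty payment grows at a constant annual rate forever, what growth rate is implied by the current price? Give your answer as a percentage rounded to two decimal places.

2.10%

P = D₀(1+g)/(r−g) ⇒ P(r−g) = D₀(1+g) ⇒ g(P+D₀) = P·r − D₀
g = (P·r − D₀)/(P + D₀) = ($628,530.19×0.071 − $30,800.00) / ($628,530.19 + $30,800.00) = 0.020969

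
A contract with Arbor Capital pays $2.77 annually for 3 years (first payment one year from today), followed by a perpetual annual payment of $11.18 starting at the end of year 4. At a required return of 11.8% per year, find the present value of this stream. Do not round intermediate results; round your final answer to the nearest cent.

PV of 3-year annuity: $2.77 × [1 − (1+0.118)^−3] / 0.118 = 6.67600
Perpetuity value at year 3: $11.18 / 0.118 = 94.74576
PV of perpetuity: 94.74576 / (1+0.118)^3 = 67.80073
Total PV = 6.67600 + 67.80073 = 74.47674

$74.48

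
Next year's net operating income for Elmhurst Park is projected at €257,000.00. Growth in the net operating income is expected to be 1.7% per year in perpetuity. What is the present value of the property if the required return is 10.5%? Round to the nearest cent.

€2920454.55

Growing perpetuity: P = D₁ / (r − g) = €257,000.0000 / (0.105 − 0.017) = €2,920,454.55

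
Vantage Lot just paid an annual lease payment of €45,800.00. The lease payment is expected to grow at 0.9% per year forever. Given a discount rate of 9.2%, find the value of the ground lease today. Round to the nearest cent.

€556773.49

D₁ = D₀ × (1 + g) = €45,800.00 × 1.009 = €46,212.2000
Growing perpetuity: P = D₁ / (r − g) = €46,212.2000 / (0.092 − 0.009) = €556,773.49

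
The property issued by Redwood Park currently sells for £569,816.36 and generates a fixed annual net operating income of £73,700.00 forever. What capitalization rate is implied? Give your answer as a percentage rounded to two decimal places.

12.93%

P = C/r ⇒ r = C/P = £73,700.00/£569,816.36 = 0.129340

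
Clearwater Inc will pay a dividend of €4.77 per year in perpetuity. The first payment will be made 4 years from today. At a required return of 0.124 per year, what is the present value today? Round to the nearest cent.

Value at end of year 3: C / r = €4.77 / 0.124 = €38.4677
Discount to today: PV = €38.4677 / (1 + 0.124)^3 = €38.4677 / 1.420035 = €27.09

€27.09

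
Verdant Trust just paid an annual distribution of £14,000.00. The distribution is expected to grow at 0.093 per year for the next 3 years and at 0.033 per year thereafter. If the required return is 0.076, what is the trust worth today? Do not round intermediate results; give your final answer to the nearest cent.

D_1 = 15302.00000
D_2 = 16725.08600
D_3 = 18280.51900
Terminal value at year 3: TV = D_3×(1+g_2)/(r−g_2) = 18883.77612/0.043 = 439157.58430
P_0 = D_1/(1+r)^1 + D_2/(1+r)^2 + D_3/(1+r)^3 + TV/(1+r)^3
    = 14221.18959 + 14445.87381 + 14674.10788 + 352519.84742 = 395861.01870

£395861.02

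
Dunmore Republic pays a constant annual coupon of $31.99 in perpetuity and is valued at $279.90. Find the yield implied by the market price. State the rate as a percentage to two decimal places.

P = C/r ⇒ r = C/P = $31.99/$279.90 = 0.114291

11.43%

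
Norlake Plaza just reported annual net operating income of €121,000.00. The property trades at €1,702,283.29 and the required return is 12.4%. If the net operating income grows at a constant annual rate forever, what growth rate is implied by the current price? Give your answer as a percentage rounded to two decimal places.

P = D₀(1+g)/(r−g) ⇒ P(r−g) = D₀(1+g) ⇒ g(P+D₀) = P·r − D₀
g = (P·r − D₀)/(P + D₀) = (€1,702,283.29×0.124 − €121,000.00) / (€1,702,283.29 + €121,000.00) = 0.049407

4.94%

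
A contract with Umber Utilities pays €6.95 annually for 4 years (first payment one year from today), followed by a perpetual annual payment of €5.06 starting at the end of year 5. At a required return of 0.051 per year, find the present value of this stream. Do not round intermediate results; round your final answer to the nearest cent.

PV of 4-year annuity: €6.95 × [1 − (1+0.051)^−4] / 0.051 = 24.58722
Perpetuity value at year 4: €5.06 / 0.051 = 99.21569
PV of perpetuity: 99.21569 / (1+0.051)^4 = 81.31478
Total PV = 24.58722 + 81.31478 = 105.90199

€105.90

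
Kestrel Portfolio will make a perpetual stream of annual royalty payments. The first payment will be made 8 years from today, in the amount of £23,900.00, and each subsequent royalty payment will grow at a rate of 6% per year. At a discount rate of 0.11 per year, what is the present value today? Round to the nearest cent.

Value at end of year 7: C₁ / (r − g) = £23,900.00 / (0.11 − 0.06) = £478,000.0000
Discount to today: PV = £478,000.0000 / (1 + 0.11)^7 = £478,000.0000 / 2.076160 = £230,232.72

£230232.72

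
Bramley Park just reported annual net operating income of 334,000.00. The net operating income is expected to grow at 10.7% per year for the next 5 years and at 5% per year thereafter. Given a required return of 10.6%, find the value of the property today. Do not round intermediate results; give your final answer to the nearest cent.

7965398.03

D_1 = 369738.00000
D_2 = 409299.96600
D_3 = 453095.06236
D_4 = 501576.23403
D_5 = 555244.89108
Terminal value at year 5: TV = D_5×(1+g_2)/(r−g_2) = 583007.13563/0.056 = 10410841.70768
P_0 = D_1/(1+r)^1 + D_2/(1+r)^2 + D_3/(1+r)^3 + D_4/(1+r)^4 + D_5/(1+r)^5 + TV/(1+r)^5
    = 334301.98915 + 334604.25135 + 334906.78684 + 335209.59587 + 335512.67868 + 6290862.72530 = 7965398.02718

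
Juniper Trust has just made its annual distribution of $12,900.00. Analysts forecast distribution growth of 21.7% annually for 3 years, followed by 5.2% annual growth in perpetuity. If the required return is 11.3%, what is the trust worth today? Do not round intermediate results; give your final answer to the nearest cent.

D_1 = 15699.30000
D_2 = 19106.04810
D_3 = 23252.06054
Terminal value at year 3: TV = D_3×(1+g_2)/(r−g_2) = 24461.16769/0.061 = 401002.74895
P_0 = D_1/(1+r)^1 + D_2/(1+r)^2 + D_3/(1+r)^3 + TV/(1+r)^3
    = 14105.39084 + 15423.41478 + 16864.59639 + 290845.17055 = 337238.57256

$337238.57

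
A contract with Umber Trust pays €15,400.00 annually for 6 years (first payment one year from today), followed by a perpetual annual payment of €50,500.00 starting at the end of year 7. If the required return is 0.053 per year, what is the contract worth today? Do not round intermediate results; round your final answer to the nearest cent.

€776369.96

PV of 6-year annuity: €15,400.00 × [1 − (1+0.053)^−6] / 0.053 = 77421.29550
Perpetuity value at year 6: €50,500.00 / 0.053 = 952830.18868
PV of perpetuity: 952830.18868 / (1+0.053)^6 = 698948.66772
Total PV = 77421.29550 + 698948.66772 = 776369.96322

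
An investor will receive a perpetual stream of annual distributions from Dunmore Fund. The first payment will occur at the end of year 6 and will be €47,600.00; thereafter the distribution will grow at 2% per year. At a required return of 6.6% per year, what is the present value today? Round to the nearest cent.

Value at end of year 5: C₁ / (r − g) = €47,600.00 / (0.066 − 0.02) = €1,034,782.6087
Discount to today: PV = €1,034,782.6087 / (1 + 0.066)^5 = €1,034,782.6087 / 1.376531 = €751,732.10

€751732.10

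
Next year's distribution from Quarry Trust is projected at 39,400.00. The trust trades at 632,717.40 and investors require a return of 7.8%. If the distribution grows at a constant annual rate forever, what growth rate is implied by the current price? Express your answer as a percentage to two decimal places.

P = D₁/(r−g) ⇒ g = r − D₁/P = 0.078 − 39,400.00/632,717.40 = 0.015729

1.57%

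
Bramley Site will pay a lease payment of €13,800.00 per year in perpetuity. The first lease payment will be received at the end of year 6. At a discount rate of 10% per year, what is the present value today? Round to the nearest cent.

Value at end of year 5: C / r = €13,800.00 / 0.1 = €138,000.0000
Discount to today: PV = €138,000.0000 / (1 + 0.1)^5 = €138,000.0000 / 1.610510 = €85,687.14

€85687.14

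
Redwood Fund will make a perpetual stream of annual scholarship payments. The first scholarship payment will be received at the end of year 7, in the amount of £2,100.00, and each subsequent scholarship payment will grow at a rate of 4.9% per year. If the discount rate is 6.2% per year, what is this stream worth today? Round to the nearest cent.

Value at end of year 6: C₁ / (r − g) = £2,100.00 / (0.062 − 0.049) = £161,538.4615
Discount to today: PV = £161,538.4615 / (1 + 0.062)^6 = £161,538.4615 / 1.434654 = £112,597.52

£112597.52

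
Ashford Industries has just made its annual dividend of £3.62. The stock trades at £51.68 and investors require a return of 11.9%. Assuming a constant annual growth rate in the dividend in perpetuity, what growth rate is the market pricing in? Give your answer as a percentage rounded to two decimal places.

4.57%

P = D₀(1+g)/(r−g) ⇒ P(r−g) = D₀(1+g) ⇒ g(P+D₀) = P·r − D₀
g = (P·r − D₀)/(P + D₀) = (£51.68×0.119 − £3.62) / (£51.68 + £3.62) = 0.045749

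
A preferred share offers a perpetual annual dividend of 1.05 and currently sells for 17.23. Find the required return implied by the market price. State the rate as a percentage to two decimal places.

P = C/r ⇒ r = C/P = 1.05/17.23 = 0.060940

6.09%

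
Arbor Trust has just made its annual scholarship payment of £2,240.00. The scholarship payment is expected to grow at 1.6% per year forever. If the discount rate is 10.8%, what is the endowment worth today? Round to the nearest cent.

£24737.39

D₁ = D₀ × (1 + g) = £2,240.00 × 1.016 = £2,275.8400
Growing perpetuity: P = D₁ / (r − g) = £2,275.8400 / (0.108 − 0.016) = £24,737.39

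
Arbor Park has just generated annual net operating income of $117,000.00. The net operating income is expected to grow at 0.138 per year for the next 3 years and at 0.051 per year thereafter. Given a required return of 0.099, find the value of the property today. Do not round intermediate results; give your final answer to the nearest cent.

$3220843.32

D_1 = 133146.00000
D_2 = 151520.14800
D_3 = 172429.92842
Terminal value at year 3: TV = D_3×(1+g_2)/(r−g_2) = 181223.85477/0.048 = 3775496.97445
P_0 = D_1/(1+r)^1 + D_2/(1+r)^2 + D_3/(1+r)^3 + TV/(1+r)^3
    = 121151.95632 + 125451.25232 + 129903.11659 + 2844336.99043 = 3220843.31566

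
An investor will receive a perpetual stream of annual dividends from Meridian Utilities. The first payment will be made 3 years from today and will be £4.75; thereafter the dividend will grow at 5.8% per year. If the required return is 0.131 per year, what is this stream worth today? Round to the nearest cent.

Value at end of year 2: C₁ / (r − g) = £4.75 / (0.131 − 0.058) = £65.0685
Discount to today: PV = £65.0685 / (1 + 0.131)^2 = £65.0685 / 1.279161 = £50.87

£50.87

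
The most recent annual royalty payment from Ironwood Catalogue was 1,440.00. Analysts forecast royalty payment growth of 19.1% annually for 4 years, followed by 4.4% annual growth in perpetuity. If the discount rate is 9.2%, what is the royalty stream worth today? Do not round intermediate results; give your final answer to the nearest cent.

51507.12

D_1 = 1715.04000
D_2 = 2042.61264
D_3 = 2432.75165
D_4 = 2897.40722
Terminal value at year 4: TV = D_4×(1+g_2)/(r−g_2) = 3024.89314/0.048 = 63018.60704
P_0 = D_1/(1+r)^1 + D_2/(1+r)^2 + D_3/(1+r)^3 + D_4/(1+r)^4 + TV/(1+r)^4
    = 1570.54945 + 1712.93443 + 1868.22793 + 2037.60025 + 44317.80537 = 51507.11743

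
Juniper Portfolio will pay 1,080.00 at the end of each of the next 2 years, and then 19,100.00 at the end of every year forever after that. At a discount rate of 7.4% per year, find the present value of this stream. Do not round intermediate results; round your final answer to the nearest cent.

225707.36

PV of 2-year annuity: 1,080.00 × [1 − (1+0.074)^−2] / 0.074 = 1941.88696
Perpetuity value at year 2: 19,100.00 / 0.074 = 258108.10811
PV of perpetuity: 258108.10811 / (1+0.074)^2 = 223765.47766
Total PV = 1941.88696 + 223765.47766 = 225707.36462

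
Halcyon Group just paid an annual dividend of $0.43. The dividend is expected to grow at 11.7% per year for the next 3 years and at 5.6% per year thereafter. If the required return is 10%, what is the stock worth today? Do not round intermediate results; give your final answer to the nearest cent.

$12.14

D_1 = 0.48031
D_2 = 0.53651
D_3 = 0.59928
Terminal value at year 3: TV = D_3×(1+g_2)/(r−g_2) = 0.63284/0.044 = 14.38266
P_0 = D_1/(1+r)^1 + D_2/(1+r)^2 + D_3/(1+r)^3 + TV/(1+r)^3
    = 0.43665 + 0.44339 + 0.45025 + 10.80591 = 12.13619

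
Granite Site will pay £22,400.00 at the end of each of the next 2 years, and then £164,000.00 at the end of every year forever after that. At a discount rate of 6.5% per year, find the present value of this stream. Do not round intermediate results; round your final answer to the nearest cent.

£2265276.22

PV of 2-year annuity: £22,400.00 × [1 − (1+0.065)^−2] / 0.065 = 40782.03178
Perpetuity value at year 2: £164,000.00 / 0.065 = 2523076.92308
PV of perpetuity: 2523076.92308 / (1+0.065)^2 = 2224494.19037
Total PV = 40782.03178 + 2224494.19037 = 2265276.22216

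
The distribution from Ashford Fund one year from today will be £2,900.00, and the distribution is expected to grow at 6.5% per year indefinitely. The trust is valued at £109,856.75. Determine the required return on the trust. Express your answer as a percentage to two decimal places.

9.14%

P = D₁/(r − g) ⇒ r = D₁/P + g = £2,900.0000/£109,856.75 + 0.065 = 0.026398 + 0.065 = 0.091398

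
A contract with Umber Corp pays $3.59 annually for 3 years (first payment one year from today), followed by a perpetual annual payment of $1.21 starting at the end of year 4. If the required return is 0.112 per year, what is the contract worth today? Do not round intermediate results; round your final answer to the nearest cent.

$16.60

PV of 3-year annuity: $3.59 × [1 − (1+0.112)^−3] / 0.112 = 8.74251
Perpetuity value at year 3: $1.21 / 0.112 = 10.80357
PV of perpetuity: 10.80357 / (1+0.112)^3 = 7.85693
Total PV = 8.74251 + 7.85693 = 16.59944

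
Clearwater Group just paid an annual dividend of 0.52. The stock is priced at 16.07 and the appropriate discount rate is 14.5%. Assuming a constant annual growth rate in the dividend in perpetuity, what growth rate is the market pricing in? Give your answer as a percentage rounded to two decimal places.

10.91%

P = D₀(1+g)/(r−g) ⇒ P(r−g) = D₀(1+g) ⇒ g(P+D₀) = P·r − D₀
g = (P·r − D₀)/(P + D₀) = (16.07×0.145 − 0.52) / (16.07 + 0.52) = 0.109111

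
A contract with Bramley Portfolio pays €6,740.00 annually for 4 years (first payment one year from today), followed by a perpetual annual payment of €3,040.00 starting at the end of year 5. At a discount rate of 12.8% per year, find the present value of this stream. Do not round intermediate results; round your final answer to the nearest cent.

€34801.43

PV of 4-year annuity: €6,740.00 × [1 − (1+0.128)^−4] / 0.128 = 20131.53286
Perpetuity value at year 4: €3,040.00 / 0.128 = 23750.00000
PV of perpetuity: 23750.00000 / (1+0.128)^4 = 14669.90209
Total PV = 20131.53286 + 14669.90209 = 34801.43495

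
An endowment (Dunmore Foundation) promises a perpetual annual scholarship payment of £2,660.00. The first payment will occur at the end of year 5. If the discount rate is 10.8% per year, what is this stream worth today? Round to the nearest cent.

£16341.76

Value at end of year 4: C / r = £2,660.00 / 0.108 = £24,629.6296
Discount to today: PV = £24,629.6296 / (1 + 0.108)^4 = £24,629.6296 / 1.507159 = £16,341.76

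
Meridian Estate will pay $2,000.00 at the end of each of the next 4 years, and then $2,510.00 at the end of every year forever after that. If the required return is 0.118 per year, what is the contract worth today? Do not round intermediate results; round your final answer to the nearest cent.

PV of 4-year annuity: $2,000.00 × [1 − (1+0.118)^−4] / 0.118 = 6100.37574
Perpetuity value at year 4: $2,510.00 / 0.118 = 21271.18644
PV of perpetuity: 21271.18644 / (1+0.118)^4 = 13615.21488
Total PV = 6100.37574 + 13615.21488 = 19715.59063

$19715.59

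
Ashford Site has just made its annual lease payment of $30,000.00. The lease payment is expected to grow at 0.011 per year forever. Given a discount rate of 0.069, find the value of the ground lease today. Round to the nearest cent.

D₁ = D₀ × (1 + g) = $30,000.00 × 1.011 = $30,330.0000
Growing perpetuity: P = D₁ / (r − g) = $30,330.0000 / (0.069 − 0.011) = $522,931.03

$522931.03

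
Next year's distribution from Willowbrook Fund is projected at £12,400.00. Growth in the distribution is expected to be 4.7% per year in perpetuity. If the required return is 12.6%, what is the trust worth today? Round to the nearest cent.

Growing perpetuity: P = D₁ / (r − g) = £12,400.0000 / (0.126 − 0.047) = £156,962.03

£156962.03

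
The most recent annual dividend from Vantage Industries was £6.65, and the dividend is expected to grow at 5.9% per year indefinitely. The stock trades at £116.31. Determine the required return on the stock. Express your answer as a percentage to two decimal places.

D₁ = £6.65 × 1.059 = £7.0424
P = D₁/(r − g) ⇒ r = D₁/P + g = £7.0424/£116.31 + 0.059 = 0.060548 + 0.059 = 0.119548

11.95%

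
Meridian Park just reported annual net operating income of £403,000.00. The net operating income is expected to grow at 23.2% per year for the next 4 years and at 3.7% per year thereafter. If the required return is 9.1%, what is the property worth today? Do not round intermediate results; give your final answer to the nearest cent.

£14789047.75

D_1 = 496496.00000
D_2 = 611683.07200
D_3 = 753593.54470
D_4 = 928427.24708
Terminal value at year 4: TV = D_4×(1+g_2)/(r−g_2) = 962779.05522/0.054 = 17829241.76328
P_0 = D_1/(1+r)^1 + D_2/(1+r)^2 + D_3/(1+r)^3 + D_4/(1+r)^4 + TV/(1+r)^4
    = 455083.40972 + 513898.03920 + 580313.82612 + 655313.13820 + 12584439.33921 = 14789047.75246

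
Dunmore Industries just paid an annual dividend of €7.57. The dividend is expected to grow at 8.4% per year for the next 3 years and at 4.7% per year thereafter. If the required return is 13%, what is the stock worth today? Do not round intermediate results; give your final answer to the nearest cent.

D_1 = 8.20588
D_2 = 8.89517
D_3 = 9.64237
Terminal value at year 3: TV = D_3×(1+g_2)/(r−g_2) = 10.09556/0.083 = 121.63325
P_0 = D_1/(1+r)^1 + D_2/(1+r)^2 + D_3/(1+r)^3 + TV/(1+r)^3
    = 7.26184 + 6.96623 + 6.68265 + 84.29794 = 105.20866

€105.21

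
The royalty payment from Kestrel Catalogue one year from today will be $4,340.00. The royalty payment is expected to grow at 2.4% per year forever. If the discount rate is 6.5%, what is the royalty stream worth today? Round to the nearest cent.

Growing perpetuity: P = D₁ / (r − g) = $4,340.0000 / (0.065 − 0.024) = $105,853.66

$105853.66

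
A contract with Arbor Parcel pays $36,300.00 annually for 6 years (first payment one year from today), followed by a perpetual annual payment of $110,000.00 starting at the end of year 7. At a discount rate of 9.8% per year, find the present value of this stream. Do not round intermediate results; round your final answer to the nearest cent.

PV of 6-year annuity: $36,300.00 × [1 − (1+0.098)^−6] / 0.098 = 159026.89044
Perpetuity value at year 6: $110,000.00 / 0.098 = 1122448.97959
PV of perpetuity: 1122448.97959 / (1+0.098)^6 = 640549.31159
Total PV = 159026.89044 + 640549.31159 = 799576.20203

$799576.20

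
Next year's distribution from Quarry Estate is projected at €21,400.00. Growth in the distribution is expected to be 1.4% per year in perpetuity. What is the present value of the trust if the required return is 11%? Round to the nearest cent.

Growing perpetuity: P = D₁ / (r − g) = €21,400.0000 / (0.11 − 0.014) = €222,916.67

€222916.67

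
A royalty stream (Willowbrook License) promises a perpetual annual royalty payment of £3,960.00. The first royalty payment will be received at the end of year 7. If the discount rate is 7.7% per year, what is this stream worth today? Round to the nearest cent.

£32954.16

Value at end of year 6: C / r = £3,960.00 / 0.077 = £51,428.5714
Discount to today: PV = £51,428.5714 / (1 + 0.077)^6 = £51,428.5714 / 1.560609 = £32,954.16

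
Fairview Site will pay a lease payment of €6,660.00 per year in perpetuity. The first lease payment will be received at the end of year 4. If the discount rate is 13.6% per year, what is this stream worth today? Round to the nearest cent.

€33404.14

Value at end of year 3: C / r = €6,660.00 / 0.136 = €48,970.5882
Discount to today: PV = €48,970.5882 / (1 + 0.136)^3 = €48,970.5882 / 1.466003 = €33,404.14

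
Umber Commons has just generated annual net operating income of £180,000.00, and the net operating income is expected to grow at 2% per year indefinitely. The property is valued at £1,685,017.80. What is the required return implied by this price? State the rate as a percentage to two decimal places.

12.90%

D₁ = £180,000.00 × 1.02 = £183,600.0000
P = D₁/(r − g) ⇒ r = D₁/P + g = £183,600.0000/£1,685,017.80 + 0.02 = 0.108960 + 0.02 = 0.128960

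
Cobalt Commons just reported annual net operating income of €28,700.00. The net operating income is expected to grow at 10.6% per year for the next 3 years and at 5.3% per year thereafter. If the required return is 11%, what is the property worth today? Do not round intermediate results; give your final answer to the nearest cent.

D_1 = 31742.20000
D_2 = 35106.87320
D_3 = 38828.20176
Terminal value at year 3: TV = D_3×(1+g_2)/(r−g_2) = 40886.09645/0.057 = 717299.93776
P_0 = D_1/(1+r)^1 + D_2/(1+r)^2 + D_3/(1+r)^3 + TV/(1+r)^3
    = 28596.57658 + 28493.52585 + 28390.84648 + 524483.53230 = 609964.48120

€609964.48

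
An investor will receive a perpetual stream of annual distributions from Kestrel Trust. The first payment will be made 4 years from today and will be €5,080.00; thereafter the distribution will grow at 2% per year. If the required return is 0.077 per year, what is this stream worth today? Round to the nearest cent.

€71341.42

Value at end of year 3: C₁ / (r − g) = €5,080.00 / (0.077 − 0.02) = €89,122.8070
Discount to today: PV = €89,122.8070 / (1 + 0.077)^3 = €89,122.8070 / 1.249244 = €71,341.42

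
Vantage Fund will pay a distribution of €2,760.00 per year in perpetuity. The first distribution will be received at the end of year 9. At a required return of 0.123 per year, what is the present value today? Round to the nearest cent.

€8870.86

Value at end of year 8: C / r = €2,760.00 / 0.123 = €22,439.0244
Discount to today: PV = €22,439.0244 / (1 + 0.123)^8 = €22,439.0244 / 2.529520 = €8,870.86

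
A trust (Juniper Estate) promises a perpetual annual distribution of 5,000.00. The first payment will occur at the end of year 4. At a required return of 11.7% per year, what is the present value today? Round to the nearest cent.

30663.70

Value at end of year 3: C / r = 5,000.00 / 0.117 = 42,735.0427
Discount to today: PV = 42,735.0427 / (1 + 0.117)^3 = 42,735.0427 / 1.393669 = 30,663.70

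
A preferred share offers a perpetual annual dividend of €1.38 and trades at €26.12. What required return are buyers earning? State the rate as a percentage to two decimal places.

P = C/r ⇒ r = C/P = €1.38/€26.12 = 0.052833

5.28%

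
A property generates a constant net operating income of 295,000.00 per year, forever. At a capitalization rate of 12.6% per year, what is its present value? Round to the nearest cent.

Level perpetuity: PV = C / r = 295,000.00 / 0.126 = 2,341,269.84

2341269.84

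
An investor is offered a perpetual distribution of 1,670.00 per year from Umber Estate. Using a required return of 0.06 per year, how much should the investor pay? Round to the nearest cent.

27833.33

Level perpetuity: PV = C / r = 1,670.00 / 0.06 = 27,833.33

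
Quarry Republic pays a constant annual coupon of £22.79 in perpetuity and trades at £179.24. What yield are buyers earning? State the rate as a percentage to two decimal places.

12.71%

P = C/r ⇒ r = C/P = £22.79/£179.24 = 0.127148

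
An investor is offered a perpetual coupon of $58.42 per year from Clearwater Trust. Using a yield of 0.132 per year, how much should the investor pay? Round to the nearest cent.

$442.58

Level perpetuity: PV = C / r = $58.42 / 0.132 = $442.58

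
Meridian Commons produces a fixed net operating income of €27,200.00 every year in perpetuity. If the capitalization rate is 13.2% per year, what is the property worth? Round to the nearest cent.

Level perpetuity: PV = C / r = €27,200.00 / 0.132 = €206,060.61

€206060.61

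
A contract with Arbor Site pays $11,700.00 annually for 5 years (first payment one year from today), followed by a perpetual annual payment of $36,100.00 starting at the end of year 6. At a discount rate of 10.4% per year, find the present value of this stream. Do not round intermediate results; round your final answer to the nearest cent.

PV of 5-year annuity: $11,700.00 × [1 − (1+0.104)^−5] / 0.104 = 43902.67894
Perpetuity value at year 5: $36,100.00 / 0.104 = 347115.38462
PV of perpetuity: 347115.38462 / (1+0.104)^5 = 211654.98207
Total PV = 43902.67894 + 211654.98207 = 255557.66101

$255557.66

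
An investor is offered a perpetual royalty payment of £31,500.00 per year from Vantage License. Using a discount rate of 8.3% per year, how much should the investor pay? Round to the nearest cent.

Level perpetuity: PV = C / r = £31,500.00 / 0.083 = £379,518.07

£379518.07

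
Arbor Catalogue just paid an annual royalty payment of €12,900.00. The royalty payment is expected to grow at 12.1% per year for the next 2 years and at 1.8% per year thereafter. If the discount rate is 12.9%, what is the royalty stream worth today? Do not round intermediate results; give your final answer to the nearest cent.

€142163.83

D_1 = 14460.90000
D_2 = 16210.66890
Terminal value at year 2: TV = D_2×(1+g_2)/(r−g_2) = 16502.46094/0.111 = 148670.81928
P_0 = D_1/(1+r)^1 + D_2/(1+r)^2 + TV/(1+r)^2
    = 12808.59167 + 12717.83106 + 116637.40558 = 142163.82831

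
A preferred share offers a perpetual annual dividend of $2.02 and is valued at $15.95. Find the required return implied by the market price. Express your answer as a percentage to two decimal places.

P = C/r ⇒ r = C/P = $2.02/$15.95 = 0.126646

12.66%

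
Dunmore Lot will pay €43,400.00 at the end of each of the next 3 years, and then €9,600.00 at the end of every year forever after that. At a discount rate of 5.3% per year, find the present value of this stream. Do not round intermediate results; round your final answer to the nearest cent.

PV of 3-year annuity: €43,400.00 × [1 − (1+0.053)^−3] / 0.053 = 117527.70274
Perpetuity value at year 3: €9,600.00 / 0.053 = 181132.07547
PV of perpetuity: 181132.07547 / (1+0.053)^3 = 155135.16427
Total PV = 117527.70274 + 155135.16427 = 272662.86701

€272662.87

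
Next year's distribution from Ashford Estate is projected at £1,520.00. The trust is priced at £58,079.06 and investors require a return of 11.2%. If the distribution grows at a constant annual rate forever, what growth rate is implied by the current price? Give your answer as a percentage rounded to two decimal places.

8.58%

P = D₁/(r−g) ⇒ g = r − D₁/P = 0.112 − £1,520.00/£58,079.06 = 0.085829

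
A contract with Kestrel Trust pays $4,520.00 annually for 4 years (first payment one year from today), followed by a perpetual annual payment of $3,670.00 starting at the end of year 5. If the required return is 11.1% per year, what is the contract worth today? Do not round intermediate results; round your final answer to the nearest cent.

$35694.52

PV of 4-year annuity: $4,520.00 × [1 − (1+0.111)^−4] / 0.111 = 13993.16644
Perpetuity value at year 4: $3,670.00 / 0.111 = 33063.06306
PV of perpetuity: 33063.06306 / (1+0.111)^4 = 21701.35492
Total PV = 13993.16644 + 21701.35492 = 35694.52135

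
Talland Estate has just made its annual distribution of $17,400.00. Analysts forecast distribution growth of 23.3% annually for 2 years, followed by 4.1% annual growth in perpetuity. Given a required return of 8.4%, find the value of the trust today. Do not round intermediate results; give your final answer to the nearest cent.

$587307.11

D_1 = 21454.20000
D_2 = 26453.02860
Terminal value at year 2: TV = D_2×(1+g_2)/(r−g_2) = 27537.60277/0.043 = 640409.36680
P_0 = D_1/(1+r)^1 + D_2/(1+r)^2 + TV/(1+r)^2
    = 19791.69742 + 22512.14291 + 545003.27372 = 587307.11405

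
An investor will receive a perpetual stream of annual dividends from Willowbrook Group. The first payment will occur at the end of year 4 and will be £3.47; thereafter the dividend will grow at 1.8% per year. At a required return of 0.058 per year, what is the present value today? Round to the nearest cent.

Value at end of year 3: C₁ / (r − g) = £3.47 / (0.058 − 0.018) = £86.7500
Discount to today: PV = £86.7500 / (1 + 0.058)^3 = £86.7500 / 1.184287 = £73.25

£73.25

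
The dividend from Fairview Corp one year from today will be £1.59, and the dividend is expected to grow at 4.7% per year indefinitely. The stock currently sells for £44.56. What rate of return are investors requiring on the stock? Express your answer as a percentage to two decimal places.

8.27%

P = D₁/(r − g) ⇒ r = D₁/P + g = £1.5900/£44.56 + 0.047 = 0.035682 + 0.047 = 0.082682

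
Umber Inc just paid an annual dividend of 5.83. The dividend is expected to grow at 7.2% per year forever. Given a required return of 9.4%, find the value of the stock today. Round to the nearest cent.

284.08

D₁ = D₀ × (1 + g) = 5.83 × 1.072 = 6.2498
Growing perpetuity: P = D₁ / (r − g) = 6.2498 / (0.094 − 0.072) = 284.08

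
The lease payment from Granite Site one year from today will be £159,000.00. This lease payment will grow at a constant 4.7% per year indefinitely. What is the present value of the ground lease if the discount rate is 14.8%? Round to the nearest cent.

£1574257.43

Growing perpetuity: P = D₁ / (r − g) = £159,000.0000 / (0.148 − 0.047) = £1,574,257.43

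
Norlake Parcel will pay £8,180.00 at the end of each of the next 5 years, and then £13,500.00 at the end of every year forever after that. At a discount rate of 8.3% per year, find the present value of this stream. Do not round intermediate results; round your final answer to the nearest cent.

£141576.28

PV of 5-year annuity: £8,180.00 × [1 − (1+0.083)^−5] / 0.083 = 32403.74779
Perpetuity value at year 5: £13,500.00 / 0.083 = 162650.60241
PV of perpetuity: 162650.60241 / (1+0.083)^5 = 109172.53455
Total PV = 32403.74779 + 109172.53455 = 141576.28233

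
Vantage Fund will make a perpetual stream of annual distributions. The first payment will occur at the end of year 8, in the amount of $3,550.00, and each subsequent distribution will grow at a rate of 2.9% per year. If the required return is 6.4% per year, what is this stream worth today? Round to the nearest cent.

$65700.54

Value at end of year 7: C₁ / (r − g) = $3,550.00 / (0.064 − 0.029) = $101,428.5714
Discount to today: PV = $101,428.5714 / (1 + 0.064)^7 = $101,428.5714 / 1.543801 = $65,700.54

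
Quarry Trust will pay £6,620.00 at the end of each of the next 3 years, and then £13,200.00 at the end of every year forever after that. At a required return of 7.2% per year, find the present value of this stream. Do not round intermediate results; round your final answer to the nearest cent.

£166128.24

PV of 3-year annuity: £6,620.00 × [1 − (1+0.072)^−3] / 0.072 = 17309.68508
Perpetuity value at year 3: £13,200.00 / 0.072 = 183333.33333
PV of perpetuity: 183333.33333 / (1+0.072)^3 = 148818.55342
Total PV = 17309.68508 + 148818.55342 = 166128.23850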